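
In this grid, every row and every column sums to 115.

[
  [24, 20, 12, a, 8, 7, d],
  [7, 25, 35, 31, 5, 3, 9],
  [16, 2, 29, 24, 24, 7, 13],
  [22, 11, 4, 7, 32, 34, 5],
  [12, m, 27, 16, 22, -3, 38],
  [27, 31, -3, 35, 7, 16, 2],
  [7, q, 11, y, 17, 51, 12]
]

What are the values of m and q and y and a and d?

m = 3, q = 23, y = -6, a = 8, d = 36

The known cells in column 7 total 79, leaving 115 − 79 = 36 for the blank.
The known cells in row 1 total 107, leaving 115 − 107 = 8 for the blank.
The known cells in column 4 total 121, leaving 115 − 121 = -6 for the blank.
The known cells in row 7 total 92, leaving 115 − 92 = 23 for the blank.
The known cells in row 5 total 112, leaving 115 − 112 = 3 for the blank.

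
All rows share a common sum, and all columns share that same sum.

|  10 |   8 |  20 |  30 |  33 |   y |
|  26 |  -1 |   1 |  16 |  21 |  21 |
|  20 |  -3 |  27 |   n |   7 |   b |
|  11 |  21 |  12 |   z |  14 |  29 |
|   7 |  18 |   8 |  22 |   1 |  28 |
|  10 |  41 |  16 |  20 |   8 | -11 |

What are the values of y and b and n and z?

Rows 2 and 5 both sum to 84, so that's the common total.
Row 4: 11 + 21 + 12 + 14 + 29 = 87, so its missing entry is 84 − 87 = -3.
Column 4: 30 + 16 − 3 + 22 + 20 = 85, so its missing entry is 84 − 85 = -1.
Row 3: 20 − 3 + 27 − 1 + 7 = 50, so its missing entry is 84 − 50 = 34.
Row 1: 10 + 8 + 20 + 30 + 33 = 101, so its missing entry is 84 − 101 = -17.

y = -17, b = 34, n = -1, z = -3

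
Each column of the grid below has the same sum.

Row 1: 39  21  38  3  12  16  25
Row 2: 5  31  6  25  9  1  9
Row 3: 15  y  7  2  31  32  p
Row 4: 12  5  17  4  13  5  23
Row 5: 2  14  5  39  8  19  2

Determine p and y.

Columns 3 and 6 both add up to 73, so every column sums to 73.
Column 7: 25 + 9 + 23 + 2 = 59, so the missing entry is 73 − 59 = 14.
Column 2: 21 + 31 + 5 + 14 = 71, so the missing entry is 73 − 71 = 2.

p = 14, y = 2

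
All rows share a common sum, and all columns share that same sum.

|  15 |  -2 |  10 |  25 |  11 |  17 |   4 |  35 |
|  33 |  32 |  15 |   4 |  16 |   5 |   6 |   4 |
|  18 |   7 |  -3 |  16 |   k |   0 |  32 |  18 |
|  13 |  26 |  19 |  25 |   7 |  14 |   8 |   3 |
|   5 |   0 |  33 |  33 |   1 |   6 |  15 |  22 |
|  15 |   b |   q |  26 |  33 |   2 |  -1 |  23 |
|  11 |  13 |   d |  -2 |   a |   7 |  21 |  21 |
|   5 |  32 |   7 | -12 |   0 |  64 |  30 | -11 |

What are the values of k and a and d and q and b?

Rows 1 and 2 both sum to 115, so that's the common total.
Row 3 has 18 + 7 − 3 + 16 + 0 + 32 + 18 = 88; the blank must be 115 − 88 = 27.
Column 2 has -2 + 32 + 7 + 26 + 0 + 13 + 32 = 108; the blank must be 115 − 108 = 7.
Column 5 has 11 + 16 + 27 + 7 + 1 + 33 + 0 = 95; the blank must be 115 − 95 = 20.
Row 7 has 11 + 13 − 2 + 20 + 7 + 21 + 21 = 91; the blank must be 115 − 91 = 24.
Row 6 has 15 + 7 + 26 + 33 + 2 − 1 + 23 = 105; the blank must be 115 − 105 = 10.

k = 27, a = 20, d = 24, q = 10, b = 7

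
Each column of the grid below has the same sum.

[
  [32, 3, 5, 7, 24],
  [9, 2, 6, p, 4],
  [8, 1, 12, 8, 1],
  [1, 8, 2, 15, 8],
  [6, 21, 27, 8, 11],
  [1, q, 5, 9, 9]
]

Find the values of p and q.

Columns 1 and 5 both add up to 57, so every column sums to 57.
Column 4: 7 + 8 + 15 + 8 + 9 = 47, so the missing entry is 57 − 47 = 10.
Column 2: 3 + 2 + 1 + 8 + 21 = 35, so the missing entry is 57 − 35 = 22.

p = 10, q = 22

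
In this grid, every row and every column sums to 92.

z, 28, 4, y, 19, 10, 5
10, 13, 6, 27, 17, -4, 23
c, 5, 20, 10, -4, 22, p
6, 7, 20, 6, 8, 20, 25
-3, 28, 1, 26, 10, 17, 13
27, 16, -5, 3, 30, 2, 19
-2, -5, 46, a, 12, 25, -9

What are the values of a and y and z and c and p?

Column 7 has 5 + 23 + 25 + 13 + 19 − 9 = 76; the blank must be 92 − 76 = 16.
Row 3 has 5 + 20 + 10 − 4 + 22 + 16 = 69; the blank must be 92 − 69 = 23.
Column 1 has 10 + 23 + 6 − 3 + 27 − 2 = 61; the blank must be 92 − 61 = 31.
Row 1 has 31 + 28 + 4 + 19 + 10 + 5 = 97; the blank must be 92 − 97 = -5.
Row 7 has -2 − 5 + 46 + 12 + 25 − 9 = 67; the blank must be 92 − 67 = 25.

a = 25, y = -5, z = 31, c = 23, p = 16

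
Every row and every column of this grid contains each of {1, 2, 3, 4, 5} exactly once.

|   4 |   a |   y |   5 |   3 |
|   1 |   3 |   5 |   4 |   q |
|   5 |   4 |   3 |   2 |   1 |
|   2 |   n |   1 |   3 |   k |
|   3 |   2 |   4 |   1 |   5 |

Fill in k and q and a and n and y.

Cell (2,5): row 2 already has {1, 3, 4, 5} → 2.
Cell (4,5): column 5 already has {1, 2, 3, 5} → 4.
At (row 4, col 2): row 4 already has {1, 2, 3, 4}, so the value is 5.
For row 1, column 2: column 2 already has {2, 3, 4, 5}; that leaves 1.
At (row 1, col 3): row 1 already has {1, 3, 4, 5}, so the value is 2.

k = 4, q = 2, a = 1, n = 5, y = 2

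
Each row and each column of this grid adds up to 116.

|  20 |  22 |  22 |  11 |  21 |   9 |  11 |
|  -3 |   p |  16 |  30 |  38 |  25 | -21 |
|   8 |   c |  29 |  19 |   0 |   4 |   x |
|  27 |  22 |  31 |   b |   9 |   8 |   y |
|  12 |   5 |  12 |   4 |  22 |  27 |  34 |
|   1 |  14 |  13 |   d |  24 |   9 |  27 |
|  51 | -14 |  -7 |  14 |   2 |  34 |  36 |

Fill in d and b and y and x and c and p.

d = 28, b = 10, y = 9, x = 20, c = 36, p = 31

Row 2: -3 + 16 + 30 + 38 + 25 − 21 = 85, so its missing entry is 116 − 85 = 31.
Column 2: 22 + 31 + 22 + 5 + 14 − 14 = 80, so its missing entry is 116 − 80 = 36.
Row 3: 8 + 36 + 29 + 19 + 0 + 4 = 96, so its missing entry is 116 − 96 = 20.
Column 7: 11 − 21 + 20 + 34 + 27 + 36 = 107, so its missing entry is 116 − 107 = 9.
Row 4: 27 + 22 + 31 + 9 + 8 + 9 = 106, so its missing entry is 116 − 106 = 10.
Row 6: 1 + 14 + 13 + 24 + 9 + 27 = 88, so its missing entry is 116 − 88 = 28.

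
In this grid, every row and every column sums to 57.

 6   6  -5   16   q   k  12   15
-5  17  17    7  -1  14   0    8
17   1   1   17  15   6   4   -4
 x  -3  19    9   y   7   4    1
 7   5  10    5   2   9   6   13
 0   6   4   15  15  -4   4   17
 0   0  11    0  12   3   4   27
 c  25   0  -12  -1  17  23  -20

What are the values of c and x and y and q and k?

c = 25, x = 7, y = 13, q = 2, k = 5

Row 8: 25 + 0 − 12 − 1 + 17 + 23 − 20 = 32, so its missing entry is 57 − 32 = 25.
Column 1: 6 − 5 + 17 + 7 + 0 + 0 + 25 = 50, so its missing entry is 57 − 50 = 7.
Row 4: 7 − 3 + 19 + 9 + 7 + 4 + 1 = 44, so its missing entry is 57 − 44 = 13.
Column 5: -1 + 15 + 13 + 2 + 15 + 12 − 1 = 55, so its missing entry is 57 − 55 = 2.
Row 1: 6 + 6 − 5 + 16 + 2 + 12 + 15 = 52, so its missing entry is 57 − 52 = 5.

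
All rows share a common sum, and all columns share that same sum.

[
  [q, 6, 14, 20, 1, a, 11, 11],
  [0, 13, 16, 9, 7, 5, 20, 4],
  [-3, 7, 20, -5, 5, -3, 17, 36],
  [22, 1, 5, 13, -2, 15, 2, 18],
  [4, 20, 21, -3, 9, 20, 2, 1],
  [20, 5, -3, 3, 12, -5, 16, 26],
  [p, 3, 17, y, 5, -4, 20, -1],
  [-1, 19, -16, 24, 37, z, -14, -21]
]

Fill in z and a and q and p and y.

z = 46, a = 0, q = 11, p = 21, y = 13

Rows 2 and 3 both sum to 74, so that's the common total.
The known cells in row 8 total 28, leaving 74 − 28 = 46 for the blank.
The known cells in column 6 total 74, leaving 74 − 74 = 0 for the blank.
The known cells in row 1 total 63, leaving 74 − 63 = 11 for the blank.
The known cells in column 1 total 53, leaving 74 − 53 = 21 for the blank.
The known cells in row 7 total 61, leaving 74 − 61 = 13 for the blank.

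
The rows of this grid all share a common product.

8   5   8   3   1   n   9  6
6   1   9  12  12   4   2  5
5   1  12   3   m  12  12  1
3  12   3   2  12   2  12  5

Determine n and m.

n = 6, m = 12

Rows 2 and 4 each multiply to 311040, so every row has product 311040.
Row 1: 8×5×8×3×1×9×6 = 51840, so the missing entry is 311040 ÷ 51840 = 6.
Row 3: 5×1×12×3×12×12×1 = 25920, so the missing entry is 311040 ÷ 25920 = 12.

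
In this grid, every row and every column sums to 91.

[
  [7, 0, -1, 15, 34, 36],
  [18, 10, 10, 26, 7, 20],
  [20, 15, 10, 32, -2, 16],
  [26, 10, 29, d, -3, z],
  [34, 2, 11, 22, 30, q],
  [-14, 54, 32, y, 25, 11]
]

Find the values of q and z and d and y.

q = -8, z = 16, d = 13, y = -17

Row 6: -14 + 54 + 32 + 25 + 11 = 108, so its missing entry is 91 − 108 = -17.
Row 5: 34 + 2 + 11 + 22 + 30 = 99, so its missing entry is 91 − 99 = -8.
Column 4: 15 + 26 + 32 + 22 − 17 = 78, so its missing entry is 91 − 78 = 13.
Row 4: 26 + 10 + 29 + 13 − 3 = 75, so its missing entry is 91 − 75 = 16.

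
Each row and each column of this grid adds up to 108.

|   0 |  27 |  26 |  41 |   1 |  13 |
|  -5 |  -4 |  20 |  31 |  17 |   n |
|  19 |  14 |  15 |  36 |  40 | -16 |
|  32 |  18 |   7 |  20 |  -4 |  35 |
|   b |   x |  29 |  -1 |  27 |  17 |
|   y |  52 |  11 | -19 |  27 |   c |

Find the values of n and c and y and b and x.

n = 49, c = 10, y = 27, b = 35, x = 1

Row 2 has -5 − 4 + 20 + 31 + 17 = 59; the blank must be 108 − 59 = 49.
Column 6 has 13 + 49 − 16 + 35 + 17 = 98; the blank must be 108 − 98 = 10.
Row 6 has 52 + 11 − 19 + 27 + 10 = 81; the blank must be 108 − 81 = 27.
Column 1 has 0 − 5 + 19 + 32 + 27 = 73; the blank must be 108 − 73 = 35.
Row 5 has 35 + 29 − 1 + 27 + 17 = 107; the blank must be 108 − 107 = 1.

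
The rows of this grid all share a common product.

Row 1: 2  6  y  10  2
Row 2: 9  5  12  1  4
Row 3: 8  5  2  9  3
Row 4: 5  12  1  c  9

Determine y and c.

y = 9, c = 4

Rows 2 and 3 each multiply to 2160, so every row has product 2160.
Row 1: 2×6×10×2 = 240, so the missing entry is 2160 ÷ 240 = 9.
Row 4: 5×12×1×9 = 540, so the missing entry is 2160 ÷ 540 = 4.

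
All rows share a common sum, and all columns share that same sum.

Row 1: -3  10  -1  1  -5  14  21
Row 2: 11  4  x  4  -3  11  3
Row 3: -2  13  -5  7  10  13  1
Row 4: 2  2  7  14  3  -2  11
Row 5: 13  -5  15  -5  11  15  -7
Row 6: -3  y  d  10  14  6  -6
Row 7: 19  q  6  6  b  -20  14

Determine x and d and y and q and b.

x = 7, d = 8, y = 8, q = 5, b = 7

Rows 1 and 3 both sum to 37, so that's the common total.
Row 2 has 11 + 4 + 4 − 3 + 11 + 3 = 30; the blank must be 37 − 30 = 7.
Column 5 has -5 − 3 + 10 + 3 + 11 + 14 = 30; the blank must be 37 − 30 = 7.
Row 7 has 19 + 6 + 6 + 7 − 20 + 14 = 32; the blank must be 37 − 32 = 5.
Column 2 has 10 + 4 + 13 + 2 − 5 + 5 = 29; the blank must be 37 − 29 = 8.
Row 6 has -3 + 8 + 10 + 14 + 6 − 6 = 29; the blank must be 37 − 29 = 8.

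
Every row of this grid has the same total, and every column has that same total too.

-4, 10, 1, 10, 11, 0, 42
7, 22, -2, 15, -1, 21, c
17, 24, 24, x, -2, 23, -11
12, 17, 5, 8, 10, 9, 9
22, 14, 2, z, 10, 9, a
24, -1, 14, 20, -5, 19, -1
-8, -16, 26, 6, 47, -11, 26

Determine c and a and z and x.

Rows 1 and 4 both sum to 70, so that's the common total.
Row 3: 17 + 24 + 24 − 2 + 23 − 11 = 75, so its missing entry is 70 − 75 = -5.
Row 2: 7 + 22 − 2 + 15 − 1 + 21 = 62, so its missing entry is 70 − 62 = 8.
Column 7: 42 + 8 − 11 + 9 − 1 + 26 = 73, so its missing entry is 70 − 73 = -3.
Row 5: 22 + 14 + 2 + 10 + 9 − 3 = 54, so its missing entry is 70 − 54 = 16.

c = 8, a = -3, z = 16, x = -5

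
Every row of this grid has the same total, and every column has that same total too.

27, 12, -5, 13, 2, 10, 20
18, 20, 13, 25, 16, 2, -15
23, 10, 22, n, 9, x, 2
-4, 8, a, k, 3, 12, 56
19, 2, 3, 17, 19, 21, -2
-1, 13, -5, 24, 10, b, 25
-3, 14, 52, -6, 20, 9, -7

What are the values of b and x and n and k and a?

Rows 1 and 2 both sum to 79, so that's the common total.
The known cells in row 6 total 66, leaving 79 − 66 = 13 for the blank.
The known cells in column 3 total 80, leaving 79 − 80 = -1 for the blank.
The known cells in row 4 total 74, leaving 79 − 74 = 5 for the blank.
The known cells in column 4 total 78, leaving 79 − 78 = 1 for the blank.
The known cells in row 3 total 67, leaving 79 − 67 = 12 for the blank.

b = 13, x = 12, n = 1, k = 5, a = -1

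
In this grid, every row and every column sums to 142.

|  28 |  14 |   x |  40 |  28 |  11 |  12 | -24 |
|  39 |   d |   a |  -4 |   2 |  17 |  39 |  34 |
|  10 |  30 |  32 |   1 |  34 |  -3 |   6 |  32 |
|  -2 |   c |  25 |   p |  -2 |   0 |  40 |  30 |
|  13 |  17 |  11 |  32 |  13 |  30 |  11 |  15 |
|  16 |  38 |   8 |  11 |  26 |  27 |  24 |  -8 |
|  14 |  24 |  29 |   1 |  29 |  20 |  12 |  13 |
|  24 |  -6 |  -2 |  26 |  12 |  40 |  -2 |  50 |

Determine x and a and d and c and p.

Row 1: 28 + 14 + 40 + 28 + 11 + 12 − 24 = 109, so its missing entry is 142 − 109 = 33.
Column 3: 33 + 32 + 25 + 11 + 8 + 29 − 2 = 136, so its missing entry is 142 − 136 = 6.
Row 2: 39 + 6 − 4 + 2 + 17 + 39 + 34 = 133, so its missing entry is 142 − 133 = 9.
Column 2: 14 + 9 + 30 + 17 + 38 + 24 − 6 = 126, so its missing entry is 142 − 126 = 16.
Row 4: -2 + 16 + 25 − 2 + 0 + 40 + 30 = 107, so its missing entry is 142 − 107 = 35.

x = 33, a = 6, d = 9, c = 16, p = 35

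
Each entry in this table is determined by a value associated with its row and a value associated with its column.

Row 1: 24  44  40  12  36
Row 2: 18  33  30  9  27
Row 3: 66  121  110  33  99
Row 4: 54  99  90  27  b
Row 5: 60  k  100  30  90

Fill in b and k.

b = 81, k = 110

Each row is a constant multiple of every other row — this is a multiplication table with the headers hidden.
Row 4 is 27/12 = 9/4 times row 1, so its entry in column 5 is 36 × 9/4 = 81.
Row 5 is 30/12 = 5/2 times row 1, so its entry in column 2 is 44 × 5/2 = 110.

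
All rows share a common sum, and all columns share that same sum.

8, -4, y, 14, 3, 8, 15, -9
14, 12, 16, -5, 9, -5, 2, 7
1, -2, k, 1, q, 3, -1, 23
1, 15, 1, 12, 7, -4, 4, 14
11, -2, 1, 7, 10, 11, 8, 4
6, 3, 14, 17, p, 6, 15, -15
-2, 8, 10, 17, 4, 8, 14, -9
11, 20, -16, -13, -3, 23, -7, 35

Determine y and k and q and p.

y = 15, k = 9, q = 16, p = 4

Rows 2 and 4 both sum to 50, so that's the common total.
Row 1 has 8 − 4 + 14 + 3 + 8 + 15 − 9 = 35; the blank must be 50 − 35 = 15.
Row 6 has 6 + 3 + 14 + 17 + 6 + 15 − 15 = 46; the blank must be 50 − 46 = 4.
Column 5 has 3 + 9 + 7 + 10 + 4 + 4 − 3 = 34; the blank must be 50 − 34 = 16.
Row 3 has 1 − 2 + 1 + 16 + 3 − 1 + 23 = 41; the blank must be 50 − 41 = 9.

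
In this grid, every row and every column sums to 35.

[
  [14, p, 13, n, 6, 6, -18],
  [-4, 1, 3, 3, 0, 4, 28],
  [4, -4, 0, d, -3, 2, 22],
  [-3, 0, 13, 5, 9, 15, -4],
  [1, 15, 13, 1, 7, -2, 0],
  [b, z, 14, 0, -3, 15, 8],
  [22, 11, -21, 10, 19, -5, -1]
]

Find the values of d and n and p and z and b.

d = 14, n = 2, p = 12, z = 0, b = 1

Row 3: 4 − 4 + 0 − 3 + 2 + 22 = 21, so its missing entry is 35 − 21 = 14.
Column 4: 3 + 14 + 5 + 1 + 0 + 10 = 33, so its missing entry is 35 − 33 = 2.
Row 1: 14 + 13 + 2 + 6 + 6 − 18 = 23, so its missing entry is 35 − 23 = 12.
Column 2: 12 + 1 − 4 + 0 + 15 + 11 = 35, so its missing entry is 35 − 35 = 0.
Row 6: 0 + 14 + 0 − 3 + 15 + 8 = 34, so its missing entry is 35 − 34 = 1.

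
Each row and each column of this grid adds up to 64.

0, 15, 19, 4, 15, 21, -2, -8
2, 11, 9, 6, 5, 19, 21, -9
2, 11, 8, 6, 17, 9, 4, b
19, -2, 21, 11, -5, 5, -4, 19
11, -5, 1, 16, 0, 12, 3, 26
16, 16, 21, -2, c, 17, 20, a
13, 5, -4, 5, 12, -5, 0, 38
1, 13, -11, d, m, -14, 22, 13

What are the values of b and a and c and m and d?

Row 3 has 2 + 11 + 8 + 6 + 17 + 9 + 4 = 57; the blank must be 64 − 57 = 7.
Column 8 has -8 − 9 + 7 + 19 + 26 + 38 + 13 = 86; the blank must be 64 − 86 = -22.
Row 6 has 16 + 16 + 21 − 2 + 17 + 20 − 22 = 66; the blank must be 64 − 66 = -2.
Column 5 has 15 + 5 + 17 − 5 + 0 − 2 + 12 = 42; the blank must be 64 − 42 = 22.
Row 8 has 1 + 13 − 11 + 22 − 14 + 22 + 13 = 46; the blank must be 64 − 46 = 18.

b = 7, a = -22, c = -2, m = 22, d = 18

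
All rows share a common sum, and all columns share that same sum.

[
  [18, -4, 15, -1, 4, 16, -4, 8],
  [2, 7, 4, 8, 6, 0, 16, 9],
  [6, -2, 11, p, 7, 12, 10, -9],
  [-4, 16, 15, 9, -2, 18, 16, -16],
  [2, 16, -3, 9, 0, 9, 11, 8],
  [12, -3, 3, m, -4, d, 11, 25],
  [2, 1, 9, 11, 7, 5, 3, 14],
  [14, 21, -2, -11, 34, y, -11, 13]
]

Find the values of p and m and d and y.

p = 17, m = 10, d = -2, y = -6

Rows 1 and 2 both sum to 52, so that's the common total.
The known cells in row 3 total 35, leaving 52 − 35 = 17 for the blank.
The known cells in column 4 total 42, leaving 52 − 42 = 10 for the blank.
The known cells in row 6 total 54, leaving 52 − 54 = -2 for the blank.
The known cells in row 8 total 58, leaving 52 − 58 = -6 for the blank.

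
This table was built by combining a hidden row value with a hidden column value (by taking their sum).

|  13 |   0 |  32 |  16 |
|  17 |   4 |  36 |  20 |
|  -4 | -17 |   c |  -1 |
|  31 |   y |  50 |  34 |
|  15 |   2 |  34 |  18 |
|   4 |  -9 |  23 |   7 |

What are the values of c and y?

c = 15, y = 18

The difference between any two rows is the same in every column — this is an addition table with the headers hidden.
Row 3 minus row 1 is -4 − 13 = -17, so its entry in column 3 is 32 + (-17) = 15.
Row 4 minus row 1 is 31 − 13 = 18, so its entry in column 2 is 0 + 18 = 18.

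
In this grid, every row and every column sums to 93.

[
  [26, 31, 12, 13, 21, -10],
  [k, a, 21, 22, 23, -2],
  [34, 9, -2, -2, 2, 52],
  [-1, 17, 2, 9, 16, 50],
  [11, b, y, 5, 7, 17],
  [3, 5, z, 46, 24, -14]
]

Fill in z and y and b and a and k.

Column 1: 26 + 34 − 1 + 11 + 3 = 73, so its missing entry is 93 − 73 = 20.
Row 2: 20 + 21 + 22 + 23 − 2 = 84, so its missing entry is 93 − 84 = 9.
Column 2: 31 + 9 + 9 + 17 + 5 = 71, so its missing entry is 93 − 71 = 22.
Row 5: 11 + 22 + 5 + 7 + 17 = 62, so its missing entry is 93 − 62 = 31.
Row 6: 3 + 5 + 46 + 24 − 14 = 64, so its missing entry is 93 − 64 = 29.

z = 29, y = 31, b = 22, a = 9, k = 20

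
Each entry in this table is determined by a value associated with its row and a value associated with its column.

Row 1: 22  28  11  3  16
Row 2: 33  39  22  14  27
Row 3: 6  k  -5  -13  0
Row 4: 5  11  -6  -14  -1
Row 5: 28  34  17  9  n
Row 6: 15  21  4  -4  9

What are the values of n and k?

The difference between any two rows is the same in every column — this is an addition table with the headers hidden.
Row 5 minus row 1 is 17 − 11 = 6, so its entry in column 5 is 16 + 6 = 22.
Row 3 minus row 1 is -5 − 11 = -16, so its entry in column 2 is 28 + (-16) = 12.

n = 22, k = 12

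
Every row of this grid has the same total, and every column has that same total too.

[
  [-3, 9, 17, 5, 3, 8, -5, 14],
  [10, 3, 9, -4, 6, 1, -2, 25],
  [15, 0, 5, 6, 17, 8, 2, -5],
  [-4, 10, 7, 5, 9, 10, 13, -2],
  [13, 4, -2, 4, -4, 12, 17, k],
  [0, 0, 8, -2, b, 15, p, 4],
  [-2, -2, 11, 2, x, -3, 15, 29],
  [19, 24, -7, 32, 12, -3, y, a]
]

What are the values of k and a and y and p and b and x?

k = 4, a = -21, y = -8, p = 16, b = 7, x = -2

Rows 1 and 2 both sum to 48, so that's the common total.
Row 7 has -2 − 2 + 11 + 2 − 3 + 15 + 29 = 50; the blank must be 48 − 50 = -2.
Column 5 has 3 + 6 + 17 + 9 − 4 − 2 + 12 = 41; the blank must be 48 − 41 = 7.
Row 6 has 0 + 0 + 8 − 2 + 7 + 15 + 4 = 32; the blank must be 48 − 32 = 16.
Column 7 has -5 − 2 + 2 + 13 + 17 + 16 + 15 = 56; the blank must be 48 − 56 = -8.
Row 8 has 19 + 24 − 7 + 32 + 12 − 3 − 8 = 69; the blank must be 48 − 69 = -21.
Row 5 has 13 + 4 − 2 + 4 − 4 + 12 + 17 = 44; the blank must be 48 − 44 = 4.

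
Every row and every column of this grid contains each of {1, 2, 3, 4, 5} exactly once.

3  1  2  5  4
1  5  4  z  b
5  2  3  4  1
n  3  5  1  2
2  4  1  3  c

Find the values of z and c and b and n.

z = 2, c = 5, b = 3, n = 4

Cell (5,5): row 5 already has {1, 2, 3, 4} → 5.
Cell (2,4): column 4 already has {1, 3, 4, 5} → 2.
For row 2, column 5: row 2 already has {1, 2, 4, 5}; that leaves 3.
Cell (4,1): row 4 already has {1, 2, 3, 5} → 4.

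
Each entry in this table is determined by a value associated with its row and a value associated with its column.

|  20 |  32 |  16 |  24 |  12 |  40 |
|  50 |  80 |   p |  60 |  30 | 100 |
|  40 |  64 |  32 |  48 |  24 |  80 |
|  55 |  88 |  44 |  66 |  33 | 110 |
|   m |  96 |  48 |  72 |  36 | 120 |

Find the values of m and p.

m = 60, p = 40

Each row is a constant multiple of every other row — this is a multiplication table with the headers hidden.
Row 5 is 96/32 = 3/1 times row 1, so its entry in column 1 is 20 × 3/1 = 60.
Row 2 is 80/32 = 5/2 times row 1, so its entry in column 3 is 16 × 5/2 = 40.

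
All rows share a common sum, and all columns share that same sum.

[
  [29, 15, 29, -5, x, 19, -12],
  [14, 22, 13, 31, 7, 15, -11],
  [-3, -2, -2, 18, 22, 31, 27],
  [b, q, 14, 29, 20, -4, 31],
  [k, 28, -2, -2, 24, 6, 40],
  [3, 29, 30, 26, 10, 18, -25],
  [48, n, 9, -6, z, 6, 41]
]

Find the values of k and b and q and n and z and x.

k = -3, b = 3, q = -2, n = 1, z = -8, x = 16

Rows 2 and 3 both sum to 91, so that's the common total.
The known cells in row 5 total 94, leaving 91 − 94 = -3 for the blank.
The known cells in row 1 total 75, leaving 91 − 75 = 16 for the blank.
The known cells in column 5 total 99, leaving 91 − 99 = -8 for the blank.
The known cells in row 7 total 90, leaving 91 − 90 = 1 for the blank.
The known cells in column 2 total 93, leaving 91 − 93 = -2 for the blank.
The known cells in row 4 total 88, leaving 91 − 88 = 3 for the blank.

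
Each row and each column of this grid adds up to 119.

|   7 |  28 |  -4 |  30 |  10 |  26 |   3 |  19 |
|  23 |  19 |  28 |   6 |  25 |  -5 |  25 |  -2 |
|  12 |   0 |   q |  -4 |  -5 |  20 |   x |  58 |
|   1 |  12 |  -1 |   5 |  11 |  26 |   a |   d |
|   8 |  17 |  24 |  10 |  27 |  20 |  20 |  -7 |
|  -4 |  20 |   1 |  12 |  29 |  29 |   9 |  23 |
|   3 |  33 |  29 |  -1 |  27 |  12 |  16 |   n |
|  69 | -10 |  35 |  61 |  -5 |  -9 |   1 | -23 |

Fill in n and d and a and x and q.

Row 7 has 3 + 33 + 29 − 1 + 27 + 12 + 16 = 119; the blank must be 119 − 119 = 0.
Column 8 has 19 − 2 + 58 − 7 + 23 + 0 − 23 = 68; the blank must be 119 − 68 = 51.
Row 4 has 1 + 12 − 1 + 5 + 11 + 26 + 51 = 105; the blank must be 119 − 105 = 14.
Column 7 has 3 + 25 + 14 + 20 + 9 + 16 + 1 = 88; the blank must be 119 − 88 = 31.
Row 3 has 12 + 0 − 4 − 5 + 20 + 31 + 58 = 112; the blank must be 119 − 112 = 7.

n = 0, d = 51, a = 14, x = 31, q = 7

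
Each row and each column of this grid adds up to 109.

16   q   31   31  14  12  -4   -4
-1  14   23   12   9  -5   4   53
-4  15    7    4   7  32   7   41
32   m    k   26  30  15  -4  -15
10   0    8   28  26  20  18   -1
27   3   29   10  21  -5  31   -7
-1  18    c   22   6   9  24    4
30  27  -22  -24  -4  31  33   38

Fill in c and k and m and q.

Row 7: -1 + 18 + 22 + 6 + 9 + 24 + 4 = 82, so its missing entry is 109 − 82 = 27.
Column 3: 31 + 23 + 7 + 8 + 29 + 27 − 22 = 103, so its missing entry is 109 − 103 = 6.
Row 4: 32 + 6 + 26 + 30 + 15 − 4 − 15 = 90, so its missing entry is 109 − 90 = 19.
Row 1: 16 + 31 + 31 + 14 + 12 − 4 − 4 = 96, so its missing entry is 109 − 96 = 13.

c = 27, k = 6, m = 19, q = 13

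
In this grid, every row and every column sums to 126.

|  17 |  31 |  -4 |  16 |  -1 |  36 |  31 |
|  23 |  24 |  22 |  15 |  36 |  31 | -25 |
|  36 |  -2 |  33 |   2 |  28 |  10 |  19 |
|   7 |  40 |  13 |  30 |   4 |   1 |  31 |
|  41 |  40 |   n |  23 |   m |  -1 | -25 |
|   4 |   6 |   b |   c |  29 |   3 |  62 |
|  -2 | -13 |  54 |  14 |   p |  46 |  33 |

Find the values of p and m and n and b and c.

p = -6, m = 36, n = 12, b = -4, c = 26

The known cells in row 7 total 132, leaving 126 − 132 = -6 for the blank.
The known cells in column 5 total 90, leaving 126 − 90 = 36 for the blank.
The known cells in row 5 total 114, leaving 126 − 114 = 12 for the blank.
The known cells in column 4 total 100, leaving 126 − 100 = 26 for the blank.
The known cells in row 6 total 130, leaving 126 − 130 = -4 for the blank.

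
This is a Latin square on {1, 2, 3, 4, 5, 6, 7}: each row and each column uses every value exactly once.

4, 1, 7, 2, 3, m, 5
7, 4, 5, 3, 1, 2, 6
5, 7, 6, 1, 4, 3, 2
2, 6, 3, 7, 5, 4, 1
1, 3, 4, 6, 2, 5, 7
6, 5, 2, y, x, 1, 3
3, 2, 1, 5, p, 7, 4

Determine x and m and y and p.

At (row 6, col 4): column 4 already has {1, 2, 3, 5, 6, 7}, so the value is 4.
At (row 6, col 5): row 6 already has {1, 2, 3, 4, 5, 6}, so the value is 7.
At (row 7, col 5): row 7 already has {1, 2, 3, 4, 5, 7}, so the value is 6.
For row 1, column 6: row 1 already has {1, 2, 3, 4, 5, 7}; that leaves 6.

x = 7, m = 6, y = 4, p = 6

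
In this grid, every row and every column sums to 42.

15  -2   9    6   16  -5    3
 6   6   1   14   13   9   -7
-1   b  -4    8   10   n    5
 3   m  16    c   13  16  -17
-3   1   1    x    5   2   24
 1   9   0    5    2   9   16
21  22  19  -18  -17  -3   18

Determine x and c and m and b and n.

The known cells in row 5 total 30, leaving 42 − 30 = 12 for the blank.
The known cells in column 4 total 27, leaving 42 − 27 = 15 for the blank.
The known cells in row 4 total 46, leaving 42 − 46 = -4 for the blank.
The known cells in column 2 total 32, leaving 42 − 32 = 10 for the blank.
The known cells in row 3 total 28, leaving 42 − 28 = 14 for the blank.

x = 12, c = 15, m = -4, b = 10, n = 14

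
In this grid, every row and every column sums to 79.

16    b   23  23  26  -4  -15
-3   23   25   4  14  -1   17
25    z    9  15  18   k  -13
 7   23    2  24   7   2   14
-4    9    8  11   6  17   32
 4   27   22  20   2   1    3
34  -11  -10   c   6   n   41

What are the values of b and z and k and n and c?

b = 10, z = -2, k = 27, n = 37, c = -18

Row 1 has 16 + 23 + 23 + 26 − 4 − 15 = 69; the blank must be 79 − 69 = 10.
Column 2 has 10 + 23 + 23 + 9 + 27 − 11 = 81; the blank must be 79 − 81 = -2.
Column 4 has 23 + 4 + 15 + 24 + 11 + 20 = 97; the blank must be 79 − 97 = -18.
Row 7 has 34 − 11 − 10 − 18 + 6 + 41 = 42; the blank must be 79 − 42 = 37.
Row 3 has 25 − 2 + 9 + 15 + 18 − 13 = 52; the blank must be 79 − 52 = 27.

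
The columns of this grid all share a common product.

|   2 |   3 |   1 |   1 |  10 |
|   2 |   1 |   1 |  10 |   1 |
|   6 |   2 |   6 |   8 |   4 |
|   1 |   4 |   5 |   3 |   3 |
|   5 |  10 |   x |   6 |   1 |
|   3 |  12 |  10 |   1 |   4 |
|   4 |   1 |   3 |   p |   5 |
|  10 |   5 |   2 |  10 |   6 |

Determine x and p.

Columns 2 and 5 each multiply to 14400, so every column has product 14400.
Column 3: 1×1×6×5×10×3×2 = 1800, so the missing entry is 14400 ÷ 1800 = 8.
Column 4: 1×10×8×3×6×1×10 = 14400, so the missing entry is 14400 ÷ 14400 = 1.

x = 8, p = 1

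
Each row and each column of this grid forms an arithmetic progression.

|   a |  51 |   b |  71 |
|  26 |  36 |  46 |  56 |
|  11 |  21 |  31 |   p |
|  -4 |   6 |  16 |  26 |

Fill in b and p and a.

Along each row the entries change by 10 per step; down each column they change by -15.
Row 1: from 51 at column 2, stepping by 10 to column 3 gives 61.
Row 3: from 11 at column 1, stepping by 10 to column 4 gives 41.
Row 1: from 51 at column 2, stepping by 10 to column 1 gives 41.

b = 61, p = 41, a = 41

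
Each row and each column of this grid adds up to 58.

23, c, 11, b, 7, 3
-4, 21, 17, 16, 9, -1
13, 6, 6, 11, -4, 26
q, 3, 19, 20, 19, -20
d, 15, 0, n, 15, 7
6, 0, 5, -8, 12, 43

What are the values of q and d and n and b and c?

q = 17, d = 3, n = 18, b = 1, c = 13

Column 2: 21 + 6 + 3 + 15 + 0 = 45, so its missing entry is 58 − 45 = 13.
Row 1: 23 + 13 + 11 + 7 + 3 = 57, so its missing entry is 58 − 57 = 1.
Column 4: 1 + 16 + 11 + 20 − 8 = 40, so its missing entry is 58 − 40 = 18.
Row 5: 15 + 0 + 18 + 15 + 7 = 55, so its missing entry is 58 − 55 = 3.
Row 4: 3 + 19 + 20 + 19 − 20 = 41, so its missing entry is 58 − 41 = 17.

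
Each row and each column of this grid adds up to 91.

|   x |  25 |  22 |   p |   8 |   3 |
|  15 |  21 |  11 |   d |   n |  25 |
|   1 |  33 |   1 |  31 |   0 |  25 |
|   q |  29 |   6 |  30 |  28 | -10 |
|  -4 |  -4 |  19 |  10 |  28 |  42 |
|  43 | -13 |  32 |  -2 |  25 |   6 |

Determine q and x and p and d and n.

The known cells in column 5 total 89, leaving 91 − 89 = 2 for the blank.
The known cells in row 4 total 83, leaving 91 − 83 = 8 for the blank.
The known cells in column 1 total 63, leaving 91 − 63 = 28 for the blank.
The known cells in row 1 total 86, leaving 91 − 86 = 5 for the blank.
The known cells in row 2 total 74, leaving 91 − 74 = 17 for the blank.

q = 8, x = 28, p = 5, d = 17, n = 2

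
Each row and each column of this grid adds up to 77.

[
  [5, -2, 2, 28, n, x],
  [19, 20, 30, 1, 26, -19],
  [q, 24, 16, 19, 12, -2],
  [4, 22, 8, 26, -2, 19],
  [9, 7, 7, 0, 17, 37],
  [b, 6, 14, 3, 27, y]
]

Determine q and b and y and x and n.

q = 8, b = 32, y = -5, x = 47, n = -3

Column 5 has 26 + 12 − 2 + 17 + 27 = 80; the blank must be 77 − 80 = -3.
Row 3 has 24 + 16 + 19 + 12 − 2 = 69; the blank must be 77 − 69 = 8.
Column 1 has 5 + 19 + 8 + 4 + 9 = 45; the blank must be 77 − 45 = 32.
Row 6 has 32 + 6 + 14 + 3 + 27 = 82; the blank must be 77 − 82 = -5.
Row 1 has 5 − 2 + 2 + 28 − 3 = 30; the blank must be 77 − 30 = 47.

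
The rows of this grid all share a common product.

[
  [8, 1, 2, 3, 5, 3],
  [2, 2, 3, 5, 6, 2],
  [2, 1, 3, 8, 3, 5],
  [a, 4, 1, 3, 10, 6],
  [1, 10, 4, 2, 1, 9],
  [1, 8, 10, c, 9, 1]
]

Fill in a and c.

Rows 1 and 5 each multiply to 720, so every row has product 720.
Row 4: 4×1×3×10×6 = 720, so the missing entry is 720 ÷ 720 = 1.
Row 6: 1×8×10×9×1 = 720, so the missing entry is 720 ÷ 720 = 1.

a = 1, c = 1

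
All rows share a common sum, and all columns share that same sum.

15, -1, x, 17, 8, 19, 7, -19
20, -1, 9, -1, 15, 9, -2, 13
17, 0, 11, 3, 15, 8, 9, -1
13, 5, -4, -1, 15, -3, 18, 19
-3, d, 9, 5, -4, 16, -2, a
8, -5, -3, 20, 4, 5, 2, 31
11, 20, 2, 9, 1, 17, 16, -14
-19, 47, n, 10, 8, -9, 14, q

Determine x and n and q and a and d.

Rows 2 and 3 both sum to 62, so that's the common total.
Row 1: 15 − 1 + 17 + 8 + 19 + 7 − 19 = 46, so its missing entry is 62 − 46 = 16.
Column 3: 16 + 9 + 11 − 4 + 9 − 3 + 2 = 40, so its missing entry is 62 − 40 = 22.
Row 8: -19 + 47 + 22 + 10 + 8 − 9 + 14 = 73, so its missing entry is 62 − 73 = -11.
Column 2: -1 − 1 + 0 + 5 − 5 + 20 + 47 = 65, so its missing entry is 62 − 65 = -3.
Row 5: -3 − 3 + 9 + 5 − 4 + 16 − 2 = 18, so its missing entry is 62 − 18 = 44.

x = 16, n = 22, q = -11, a = 44, d = -3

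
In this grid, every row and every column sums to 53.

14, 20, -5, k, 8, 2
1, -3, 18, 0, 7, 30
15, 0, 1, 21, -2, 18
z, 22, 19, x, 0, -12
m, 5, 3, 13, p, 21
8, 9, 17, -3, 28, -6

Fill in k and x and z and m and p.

k = 14, x = 8, z = 16, m = -1, p = 12

Column 5: 8 + 7 − 2 + 0 + 28 = 41, so its missing entry is 53 − 41 = 12.
Row 5: 5 + 3 + 13 + 12 + 21 = 54, so its missing entry is 53 − 54 = -1.
Row 1: 14 + 20 − 5 + 8 + 2 = 39, so its missing entry is 53 − 39 = 14.
Column 1: 14 + 1 + 15 − 1 + 8 = 37, so its missing entry is 53 − 37 = 16.
Row 4: 16 + 22 + 19 + 0 − 12 = 45, so its missing entry is 53 − 45 = 8.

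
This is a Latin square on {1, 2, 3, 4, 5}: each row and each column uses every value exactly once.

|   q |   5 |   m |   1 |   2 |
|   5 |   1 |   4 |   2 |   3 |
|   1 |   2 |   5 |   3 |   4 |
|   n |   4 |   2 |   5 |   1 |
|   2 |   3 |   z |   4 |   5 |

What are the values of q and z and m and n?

q = 4, z = 1, m = 3, n = 3

At (row 4, col 1): row 4 already has {1, 2, 4, 5}, so the value is 3.
For row 5, column 3: row 5 already has {2, 3, 4, 5}; that leaves 1.
For row 1, column 3: column 3 already has {1, 2, 4, 5}; that leaves 3.
At (row 1, col 1): row 1 already has {1, 2, 3, 5}, so the value is 4.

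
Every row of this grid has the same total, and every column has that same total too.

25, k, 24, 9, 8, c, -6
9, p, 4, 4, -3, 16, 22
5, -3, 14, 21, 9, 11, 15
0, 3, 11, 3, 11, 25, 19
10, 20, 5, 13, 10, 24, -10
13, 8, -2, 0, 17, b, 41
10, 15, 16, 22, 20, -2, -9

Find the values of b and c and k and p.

b = -5, c = 3, k = 9, p = 20

Rows 3 and 4 both sum to 72, so that's the common total.
The known cells in row 2 total 52, leaving 72 − 52 = 20 for the blank.
The known cells in column 2 total 63, leaving 72 − 63 = 9 for the blank.
The known cells in row 6 total 77, leaving 72 − 77 = -5 for the blank.
The known cells in row 1 total 69, leaving 72 − 69 = 3 for the blank.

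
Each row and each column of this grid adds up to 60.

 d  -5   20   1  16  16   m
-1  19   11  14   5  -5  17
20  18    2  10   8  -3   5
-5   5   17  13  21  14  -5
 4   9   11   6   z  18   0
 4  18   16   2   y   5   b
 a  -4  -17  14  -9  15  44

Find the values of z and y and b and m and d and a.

Row 5 has 4 + 9 + 11 + 6 + 18 + 0 = 48; the blank must be 60 − 48 = 12.
Column 5 has 16 + 5 + 8 + 21 + 12 − 9 = 53; the blank must be 60 − 53 = 7.
Row 6 has 4 + 18 + 16 + 2 + 7 + 5 = 52; the blank must be 60 − 52 = 8.
Column 7 has 17 + 5 − 5 + 0 + 8 + 44 = 69; the blank must be 60 − 69 = -9.
Row 1 has -5 + 20 + 1 + 16 + 16 − 9 = 39; the blank must be 60 − 39 = 21.
Row 7 has -4 − 17 + 14 − 9 + 15 + 44 = 43; the blank must be 60 − 43 = 17.

z = 12, y = 7, b = 8, m = -9, d = 21, a = 17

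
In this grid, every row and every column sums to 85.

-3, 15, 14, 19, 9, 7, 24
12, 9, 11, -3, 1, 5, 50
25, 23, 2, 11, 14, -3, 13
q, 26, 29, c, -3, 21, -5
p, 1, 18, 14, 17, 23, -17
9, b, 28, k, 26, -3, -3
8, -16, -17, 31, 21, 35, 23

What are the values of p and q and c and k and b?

p = 29, q = 5, c = 12, k = 1, b = 27

The known cells in row 5 total 56, leaving 85 − 56 = 29 for the blank.
The known cells in column 2 total 58, leaving 85 − 58 = 27 for the blank.
The known cells in column 1 total 80, leaving 85 − 80 = 5 for the blank.
The known cells in row 4 total 73, leaving 85 − 73 = 12 for the blank.
The known cells in row 6 total 84, leaving 85 − 84 = 1 for the blank.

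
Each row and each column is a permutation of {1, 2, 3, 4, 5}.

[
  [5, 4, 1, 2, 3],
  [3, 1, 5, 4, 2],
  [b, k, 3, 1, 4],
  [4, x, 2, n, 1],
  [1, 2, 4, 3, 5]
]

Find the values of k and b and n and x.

k = 5, b = 2, n = 5, x = 3

At (row 4, col 4): column 4 already has {1, 2, 3, 4}, so the value is 5.
Cell (4,2): row 4 already has {1, 2, 4, 5} → 3.
For row 3, column 1: column 1 already has {1, 3, 4, 5}; that leaves 2.
Cell (3,2): row 3 already has {1, 2, 3, 4} → 5.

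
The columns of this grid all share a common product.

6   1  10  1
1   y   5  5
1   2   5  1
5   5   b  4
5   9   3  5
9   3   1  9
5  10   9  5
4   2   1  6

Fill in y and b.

y = 5, b = 4

Columns 1 and 4 each multiply to 27000, so every column has product 27000.
Column 2: 1×2×5×9×3×10×2 = 5400, so the missing entry is 27000 ÷ 5400 = 5.
Column 3: 10×5×5×3×1×9×1 = 6750, so the missing entry is 27000 ÷ 6750 = 4.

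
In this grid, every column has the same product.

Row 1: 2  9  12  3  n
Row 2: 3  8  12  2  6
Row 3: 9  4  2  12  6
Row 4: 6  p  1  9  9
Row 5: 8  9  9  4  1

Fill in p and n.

Columns 3 and 4 each multiply to 2592, so every column has product 2592.
Column 2: 9×8×4×9 = 2592, so the missing entry is 2592 ÷ 2592 = 1.
Column 5: 6×6×9×1 = 324, so the missing entry is 2592 ÷ 324 = 8.

p = 1, n = 8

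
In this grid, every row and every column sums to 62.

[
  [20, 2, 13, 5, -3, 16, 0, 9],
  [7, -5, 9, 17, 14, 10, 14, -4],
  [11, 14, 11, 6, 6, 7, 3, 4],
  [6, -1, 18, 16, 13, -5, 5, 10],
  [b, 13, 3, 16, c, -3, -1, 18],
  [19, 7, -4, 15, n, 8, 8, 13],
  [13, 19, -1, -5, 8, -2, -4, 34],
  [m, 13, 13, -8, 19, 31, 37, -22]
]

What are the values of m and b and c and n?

m = -21, b = 7, c = 9, n = -4

Row 6: 19 + 7 − 4 + 15 + 8 + 8 + 13 = 66, so its missing entry is 62 − 66 = -4.
Row 8: 13 + 13 − 8 + 19 + 31 + 37 − 22 = 83, so its missing entry is 62 − 83 = -21.
Column 1: 20 + 7 + 11 + 6 + 19 + 13 − 21 = 55, so its missing entry is 62 − 55 = 7.
Row 5: 7 + 13 + 3 + 16 − 3 − 1 + 18 = 53, so its missing entry is 62 − 53 = 9.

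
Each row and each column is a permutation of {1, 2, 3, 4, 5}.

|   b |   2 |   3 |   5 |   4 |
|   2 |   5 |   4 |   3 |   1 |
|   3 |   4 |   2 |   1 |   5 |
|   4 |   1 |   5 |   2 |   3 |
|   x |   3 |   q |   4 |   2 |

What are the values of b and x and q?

Cell (5,3): column 3 already has {2, 3, 4, 5} → 1.
For row 5, column 1: row 5 already has {1, 2, 3, 4}; that leaves 5.
For row 1, column 1: row 1 already has {2, 3, 4, 5}; that leaves 1.

b = 1, x = 5, q = 1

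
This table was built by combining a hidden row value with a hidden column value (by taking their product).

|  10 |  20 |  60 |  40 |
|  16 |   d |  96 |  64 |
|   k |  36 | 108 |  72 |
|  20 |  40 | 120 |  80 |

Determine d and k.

d = 32, k = 18

Each row is a constant multiple of every other row — this is a multiplication table with the headers hidden.
Row 2 is 96/60 = 8/5 times row 1, so its entry in column 2 is 20 × 8/5 = 32.
Row 3 is 108/60 = 9/5 times row 1, so its entry in column 1 is 10 × 9/5 = 18.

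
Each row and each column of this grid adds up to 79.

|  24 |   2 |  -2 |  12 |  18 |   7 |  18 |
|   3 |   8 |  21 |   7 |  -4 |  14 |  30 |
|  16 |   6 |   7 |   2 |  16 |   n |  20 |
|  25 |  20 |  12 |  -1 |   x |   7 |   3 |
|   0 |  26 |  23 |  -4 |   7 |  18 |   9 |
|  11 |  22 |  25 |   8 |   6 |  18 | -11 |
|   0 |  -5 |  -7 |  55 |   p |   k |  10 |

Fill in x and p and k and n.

x = 13, p = 23, k = 3, n = 12

Row 3 has 16 + 6 + 7 + 2 + 16 + 20 = 67; the blank must be 79 − 67 = 12.
Row 4 has 25 + 20 + 12 − 1 + 7 + 3 = 66; the blank must be 79 − 66 = 13.
Column 5 has 18 − 4 + 16 + 13 + 7 + 6 = 56; the blank must be 79 − 56 = 23.
Row 7 has 0 − 5 − 7 + 55 + 23 + 10 = 76; the blank must be 79 − 76 = 3.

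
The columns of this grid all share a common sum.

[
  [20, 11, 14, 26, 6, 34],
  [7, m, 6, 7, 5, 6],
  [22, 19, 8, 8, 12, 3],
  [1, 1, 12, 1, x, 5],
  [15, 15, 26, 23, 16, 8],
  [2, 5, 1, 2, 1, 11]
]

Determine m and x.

Column 1 sums to 67 and so does column 3; that's the common total.
In column 2 the known cells total 51, leaving 67 − 51 = 16.
In column 5 the known cells total 40, leaving 67 − 40 = 27.

m = 16, x = 27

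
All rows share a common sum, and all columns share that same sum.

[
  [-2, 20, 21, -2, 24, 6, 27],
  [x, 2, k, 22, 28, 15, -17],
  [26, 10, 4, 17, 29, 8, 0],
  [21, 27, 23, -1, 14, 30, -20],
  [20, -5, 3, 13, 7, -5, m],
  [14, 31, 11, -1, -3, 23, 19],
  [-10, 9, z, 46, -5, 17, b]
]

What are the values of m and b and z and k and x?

Rows 1 and 3 both sum to 94, so that's the common total.
Row 5: 20 − 5 + 3 + 13 + 7 − 5 = 33, so its missing entry is 94 − 33 = 61.
Column 1: -2 + 26 + 21 + 20 + 14 − 10 = 69, so its missing entry is 94 − 69 = 25.
Row 2: 25 + 2 + 22 + 28 + 15 − 17 = 75, so its missing entry is 94 − 75 = 19.
Column 3: 21 + 19 + 4 + 23 + 3 + 11 = 81, so its missing entry is 94 − 81 = 13.
Row 7: -10 + 9 + 13 + 46 − 5 + 17 = 70, so its missing entry is 94 − 70 = 24.

m = 61, b = 24, z = 13, k = 19, x = 25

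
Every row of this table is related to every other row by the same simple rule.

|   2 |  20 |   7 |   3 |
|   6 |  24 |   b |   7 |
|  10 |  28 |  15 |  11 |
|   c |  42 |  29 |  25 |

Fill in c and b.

c = 24, b = 11

The difference between any two rows is the same in every column — this is an addition table with the headers hidden.
Row 4 minus row 1 is 25 − 3 = 22, so its entry in column 1 is 2 + 22 = 24.
Row 2 minus row 1 is 7 − 3 = 4, so its entry in column 3 is 7 + 4 = 11.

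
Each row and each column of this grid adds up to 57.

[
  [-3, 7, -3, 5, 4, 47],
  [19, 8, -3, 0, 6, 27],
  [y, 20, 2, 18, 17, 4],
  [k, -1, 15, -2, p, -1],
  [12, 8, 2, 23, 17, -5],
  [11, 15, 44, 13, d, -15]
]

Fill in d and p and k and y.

Row 6 has 11 + 15 + 44 + 13 − 15 = 68; the blank must be 57 − 68 = -11.
Row 3 has 20 + 2 + 18 + 17 + 4 = 61; the blank must be 57 − 61 = -4.
Column 5 has 4 + 6 + 17 + 17 − 11 = 33; the blank must be 57 − 33 = 24.
Row 4 has -1 + 15 − 2 + 24 − 1 = 35; the blank must be 57 − 35 = 22.

d = -11, p = 24, k = 22, y = -4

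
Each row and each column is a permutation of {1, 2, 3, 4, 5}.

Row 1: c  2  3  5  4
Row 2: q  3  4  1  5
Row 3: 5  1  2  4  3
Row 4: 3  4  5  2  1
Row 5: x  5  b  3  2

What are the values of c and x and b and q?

c = 1, x = 4, b = 1, q = 2

Cell (2,1): row 2 already has {1, 3, 4, 5} → 2.
Cell (5,3): column 3 already has {2, 3, 4, 5} → 1.
Cell (5,1): row 5 already has {1, 2, 3, 5} → 4.
Cell (1,1): row 1 already has {2, 3, 4, 5} → 1.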